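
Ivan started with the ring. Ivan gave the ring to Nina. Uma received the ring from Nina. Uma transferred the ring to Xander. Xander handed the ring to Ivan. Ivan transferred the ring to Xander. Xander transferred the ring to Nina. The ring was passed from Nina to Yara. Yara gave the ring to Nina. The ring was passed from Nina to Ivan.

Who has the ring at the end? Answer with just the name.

Tracking the ring through each event:
Start: Ivan has the ring.
After event 1: Nina has the ring.
After event 2: Uma has the ring.
After event 3: Xander has the ring.
After event 4: Ivan has the ring.
After event 5: Xander has the ring.
After event 6: Nina has the ring.
After event 7: Yara has the ring.
After event 8: Nina has the ring.
After event 9: Ivan has the ring.

Answer: Ivan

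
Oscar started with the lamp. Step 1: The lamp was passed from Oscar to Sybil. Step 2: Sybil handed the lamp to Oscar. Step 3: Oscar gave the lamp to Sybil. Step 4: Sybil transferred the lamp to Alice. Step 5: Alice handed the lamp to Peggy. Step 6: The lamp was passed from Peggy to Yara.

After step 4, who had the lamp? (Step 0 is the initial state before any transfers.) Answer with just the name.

Answer: Alice

Derivation:
Tracking the lamp holder through step 4:
After step 0 (start): Oscar
After step 1: Sybil
After step 2: Oscar
After step 3: Sybil
After step 4: Alice

At step 4, the holder is Alice.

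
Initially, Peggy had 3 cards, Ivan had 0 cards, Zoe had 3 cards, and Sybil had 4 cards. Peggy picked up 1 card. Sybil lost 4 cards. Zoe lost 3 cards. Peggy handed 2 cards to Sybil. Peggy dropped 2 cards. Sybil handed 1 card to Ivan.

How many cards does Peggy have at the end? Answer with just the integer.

Answer: 0

Derivation:
Tracking counts step by step:
Start: Peggy=3, Ivan=0, Zoe=3, Sybil=4
Event 1 (Peggy +1): Peggy: 3 -> 4. State: Peggy=4, Ivan=0, Zoe=3, Sybil=4
Event 2 (Sybil -4): Sybil: 4 -> 0. State: Peggy=4, Ivan=0, Zoe=3, Sybil=0
Event 3 (Zoe -3): Zoe: 3 -> 0. State: Peggy=4, Ivan=0, Zoe=0, Sybil=0
Event 4 (Peggy -> Sybil, 2): Peggy: 4 -> 2, Sybil: 0 -> 2. State: Peggy=2, Ivan=0, Zoe=0, Sybil=2
Event 5 (Peggy -2): Peggy: 2 -> 0. State: Peggy=0, Ivan=0, Zoe=0, Sybil=2
Event 6 (Sybil -> Ivan, 1): Sybil: 2 -> 1, Ivan: 0 -> 1. State: Peggy=0, Ivan=1, Zoe=0, Sybil=1

Peggy's final count: 0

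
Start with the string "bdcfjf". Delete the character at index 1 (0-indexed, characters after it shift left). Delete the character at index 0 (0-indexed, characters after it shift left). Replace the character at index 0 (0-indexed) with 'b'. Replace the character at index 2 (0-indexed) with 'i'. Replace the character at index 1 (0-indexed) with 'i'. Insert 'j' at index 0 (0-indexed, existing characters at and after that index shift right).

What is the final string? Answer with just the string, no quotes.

Applying each edit step by step:
Start: "bdcfjf"
Op 1 (delete idx 1 = 'd'): "bdcfjf" -> "bcfjf"
Op 2 (delete idx 0 = 'b'): "bcfjf" -> "cfjf"
Op 3 (replace idx 0: 'c' -> 'b'): "cfjf" -> "bfjf"
Op 4 (replace idx 2: 'j' -> 'i'): "bfjf" -> "bfif"
Op 5 (replace idx 1: 'f' -> 'i'): "bfif" -> "biif"
Op 6 (insert 'j' at idx 0): "biif" -> "jbiif"

Answer: jbiif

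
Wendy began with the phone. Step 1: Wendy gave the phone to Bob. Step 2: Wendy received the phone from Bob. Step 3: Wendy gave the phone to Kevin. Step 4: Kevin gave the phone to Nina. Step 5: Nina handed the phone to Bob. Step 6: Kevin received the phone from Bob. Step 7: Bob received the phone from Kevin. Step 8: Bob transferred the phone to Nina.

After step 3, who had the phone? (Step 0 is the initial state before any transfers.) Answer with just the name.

Answer: Kevin

Derivation:
Tracking the phone holder through step 3:
After step 0 (start): Wendy
After step 1: Bob
After step 2: Wendy
After step 3: Kevin

At step 3, the holder is Kevin.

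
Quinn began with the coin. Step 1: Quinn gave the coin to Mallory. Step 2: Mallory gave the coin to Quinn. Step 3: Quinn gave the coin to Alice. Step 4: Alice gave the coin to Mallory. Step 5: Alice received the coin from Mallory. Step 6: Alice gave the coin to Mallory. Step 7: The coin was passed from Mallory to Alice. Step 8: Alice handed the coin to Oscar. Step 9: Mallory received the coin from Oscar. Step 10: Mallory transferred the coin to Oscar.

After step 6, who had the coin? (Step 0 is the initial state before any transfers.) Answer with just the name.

Answer: Mallory

Derivation:
Tracking the coin holder through step 6:
After step 0 (start): Quinn
After step 1: Mallory
After step 2: Quinn
After step 3: Alice
After step 4: Mallory
After step 5: Alice
After step 6: Mallory

At step 6, the holder is Mallory.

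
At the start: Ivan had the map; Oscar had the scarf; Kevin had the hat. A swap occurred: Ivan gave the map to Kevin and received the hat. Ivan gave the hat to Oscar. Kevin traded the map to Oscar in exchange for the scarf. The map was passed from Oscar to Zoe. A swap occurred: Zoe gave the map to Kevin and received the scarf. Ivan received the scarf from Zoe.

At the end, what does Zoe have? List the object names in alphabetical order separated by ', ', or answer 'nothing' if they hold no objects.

Tracking all object holders:
Start: map:Ivan, scarf:Oscar, hat:Kevin
Event 1 (swap map<->hat: now map:Kevin, hat:Ivan). State: map:Kevin, scarf:Oscar, hat:Ivan
Event 2 (give hat: Ivan -> Oscar). State: map:Kevin, scarf:Oscar, hat:Oscar
Event 3 (swap map<->scarf: now map:Oscar, scarf:Kevin). State: map:Oscar, scarf:Kevin, hat:Oscar
Event 4 (give map: Oscar -> Zoe). State: map:Zoe, scarf:Kevin, hat:Oscar
Event 5 (swap map<->scarf: now map:Kevin, scarf:Zoe). State: map:Kevin, scarf:Zoe, hat:Oscar
Event 6 (give scarf: Zoe -> Ivan). State: map:Kevin, scarf:Ivan, hat:Oscar

Final state: map:Kevin, scarf:Ivan, hat:Oscar
Zoe holds: (nothing).

Answer: nothing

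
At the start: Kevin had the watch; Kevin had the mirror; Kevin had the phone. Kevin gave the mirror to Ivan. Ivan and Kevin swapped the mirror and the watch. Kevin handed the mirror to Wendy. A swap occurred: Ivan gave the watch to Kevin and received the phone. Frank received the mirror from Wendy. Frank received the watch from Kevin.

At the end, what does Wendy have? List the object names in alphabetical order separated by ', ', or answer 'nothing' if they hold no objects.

Tracking all object holders:
Start: watch:Kevin, mirror:Kevin, phone:Kevin
Event 1 (give mirror: Kevin -> Ivan). State: watch:Kevin, mirror:Ivan, phone:Kevin
Event 2 (swap mirror<->watch: now mirror:Kevin, watch:Ivan). State: watch:Ivan, mirror:Kevin, phone:Kevin
Event 3 (give mirror: Kevin -> Wendy). State: watch:Ivan, mirror:Wendy, phone:Kevin
Event 4 (swap watch<->phone: now watch:Kevin, phone:Ivan). State: watch:Kevin, mirror:Wendy, phone:Ivan
Event 5 (give mirror: Wendy -> Frank). State: watch:Kevin, mirror:Frank, phone:Ivan
Event 6 (give watch: Kevin -> Frank). State: watch:Frank, mirror:Frank, phone:Ivan

Final state: watch:Frank, mirror:Frank, phone:Ivan
Wendy holds: (nothing).

Answer: nothing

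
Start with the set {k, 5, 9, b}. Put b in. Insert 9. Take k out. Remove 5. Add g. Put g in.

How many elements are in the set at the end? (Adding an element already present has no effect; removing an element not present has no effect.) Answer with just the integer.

Answer: 3

Derivation:
Tracking the set through each operation:
Start: {5, 9, b, k}
Event 1 (add b): already present, no change. Set: {5, 9, b, k}
Event 2 (add 9): already present, no change. Set: {5, 9, b, k}
Event 3 (remove k): removed. Set: {5, 9, b}
Event 4 (remove 5): removed. Set: {9, b}
Event 5 (add g): added. Set: {9, b, g}
Event 6 (add g): already present, no change. Set: {9, b, g}

Final set: {9, b, g} (size 3)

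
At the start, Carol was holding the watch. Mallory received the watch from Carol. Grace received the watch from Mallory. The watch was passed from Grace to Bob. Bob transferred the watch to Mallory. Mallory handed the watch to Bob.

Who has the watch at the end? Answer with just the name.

Tracking the watch through each event:
Start: Carol has the watch.
After event 1: Mallory has the watch.
After event 2: Grace has the watch.
After event 3: Bob has the watch.
After event 4: Mallory has the watch.
After event 5: Bob has the watch.

Answer: Bob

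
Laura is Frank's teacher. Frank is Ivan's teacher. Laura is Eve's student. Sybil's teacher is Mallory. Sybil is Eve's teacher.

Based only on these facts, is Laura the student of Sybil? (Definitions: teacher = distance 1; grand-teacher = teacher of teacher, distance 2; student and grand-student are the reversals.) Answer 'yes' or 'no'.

Answer: no

Derivation:
Reconstructing the teacher chain from the given facts:
  Mallory -> Sybil -> Eve -> Laura -> Frank -> Ivan
(each arrow means 'teacher of the next')
Positions in the chain (0 = top):
  position of Mallory: 0
  position of Sybil: 1
  position of Eve: 2
  position of Laura: 3
  position of Frank: 4
  position of Ivan: 5

Laura is at position 3, Sybil is at position 1; signed distance (j - i) = -2.
'student' requires j - i = -1. Actual distance is -2, so the relation does NOT hold.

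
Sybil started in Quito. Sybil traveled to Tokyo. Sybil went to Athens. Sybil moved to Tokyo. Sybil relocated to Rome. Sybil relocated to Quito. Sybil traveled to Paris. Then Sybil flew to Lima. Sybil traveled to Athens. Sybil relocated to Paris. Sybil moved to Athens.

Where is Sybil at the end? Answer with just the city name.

Tracking Sybil's location:
Start: Sybil is in Quito.
After move 1: Quito -> Tokyo. Sybil is in Tokyo.
After move 2: Tokyo -> Athens. Sybil is in Athens.
After move 3: Athens -> Tokyo. Sybil is in Tokyo.
After move 4: Tokyo -> Rome. Sybil is in Rome.
After move 5: Rome -> Quito. Sybil is in Quito.
After move 6: Quito -> Paris. Sybil is in Paris.
After move 7: Paris -> Lima. Sybil is in Lima.
After move 8: Lima -> Athens. Sybil is in Athens.
After move 9: Athens -> Paris. Sybil is in Paris.
After move 10: Paris -> Athens. Sybil is in Athens.

Answer: Athens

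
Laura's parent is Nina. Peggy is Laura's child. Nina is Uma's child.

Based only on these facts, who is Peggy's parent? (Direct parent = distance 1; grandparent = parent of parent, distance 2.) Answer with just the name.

Reconstructing the parent chain from the given facts:
  Uma -> Nina -> Laura -> Peggy
(each arrow means 'parent of the next')
Positions in the chain (0 = top):
  position of Uma: 0
  position of Nina: 1
  position of Laura: 2
  position of Peggy: 3

Peggy is at position 3; the parent is 1 step up the chain, i.e. position 2: Laura.

Answer: Laura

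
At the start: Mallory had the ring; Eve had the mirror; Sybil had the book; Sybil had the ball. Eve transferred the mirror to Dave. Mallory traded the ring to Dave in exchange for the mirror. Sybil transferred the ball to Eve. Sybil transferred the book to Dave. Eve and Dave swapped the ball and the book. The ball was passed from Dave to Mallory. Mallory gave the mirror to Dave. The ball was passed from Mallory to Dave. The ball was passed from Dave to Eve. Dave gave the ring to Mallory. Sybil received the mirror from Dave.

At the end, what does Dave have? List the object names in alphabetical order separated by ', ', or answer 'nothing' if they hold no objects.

Answer: nothing

Derivation:
Tracking all object holders:
Start: ring:Mallory, mirror:Eve, book:Sybil, ball:Sybil
Event 1 (give mirror: Eve -> Dave). State: ring:Mallory, mirror:Dave, book:Sybil, ball:Sybil
Event 2 (swap ring<->mirror: now ring:Dave, mirror:Mallory). State: ring:Dave, mirror:Mallory, book:Sybil, ball:Sybil
Event 3 (give ball: Sybil -> Eve). State: ring:Dave, mirror:Mallory, book:Sybil, ball:Eve
Event 4 (give book: Sybil -> Dave). State: ring:Dave, mirror:Mallory, book:Dave, ball:Eve
Event 5 (swap ball<->book: now ball:Dave, book:Eve). State: ring:Dave, mirror:Mallory, book:Eve, ball:Dave
Event 6 (give ball: Dave -> Mallory). State: ring:Dave, mirror:Mallory, book:Eve, ball:Mallory
Event 7 (give mirror: Mallory -> Dave). State: ring:Dave, mirror:Dave, book:Eve, ball:Mallory
Event 8 (give ball: Mallory -> Dave). State: ring:Dave, mirror:Dave, book:Eve, ball:Dave
Event 9 (give ball: Dave -> Eve). State: ring:Dave, mirror:Dave, book:Eve, ball:Eve
Event 10 (give ring: Dave -> Mallory). State: ring:Mallory, mirror:Dave, book:Eve, ball:Eve
Event 11 (give mirror: Dave -> Sybil). State: ring:Mallory, mirror:Sybil, book:Eve, ball:Eve

Final state: ring:Mallory, mirror:Sybil, book:Eve, ball:Eve
Dave holds: (nothing).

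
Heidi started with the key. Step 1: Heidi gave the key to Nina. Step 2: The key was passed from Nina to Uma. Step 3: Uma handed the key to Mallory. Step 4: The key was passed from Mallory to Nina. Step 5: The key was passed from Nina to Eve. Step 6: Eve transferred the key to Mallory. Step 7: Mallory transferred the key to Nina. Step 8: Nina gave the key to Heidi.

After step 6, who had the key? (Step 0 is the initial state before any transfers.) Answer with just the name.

Answer: Mallory

Derivation:
Tracking the key holder through step 6:
After step 0 (start): Heidi
After step 1: Nina
After step 2: Uma
After step 3: Mallory
After step 4: Nina
After step 5: Eve
After step 6: Mallory

At step 6, the holder is Mallory.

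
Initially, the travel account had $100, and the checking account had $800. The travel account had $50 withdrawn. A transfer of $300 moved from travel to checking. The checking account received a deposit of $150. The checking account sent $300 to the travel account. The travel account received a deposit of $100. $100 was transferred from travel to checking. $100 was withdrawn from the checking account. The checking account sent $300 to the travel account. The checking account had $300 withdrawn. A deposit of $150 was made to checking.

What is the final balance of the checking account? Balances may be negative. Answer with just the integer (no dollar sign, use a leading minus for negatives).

Tracking account balances step by step:
Start: travel=100, checking=800
Event 1 (withdraw 50 from travel): travel: 100 - 50 = 50. Balances: travel=50, checking=800
Event 2 (transfer 300 travel -> checking): travel: 50 - 300 = -250, checking: 800 + 300 = 1100. Balances: travel=-250, checking=1100
Event 3 (deposit 150 to checking): checking: 1100 + 150 = 1250. Balances: travel=-250, checking=1250
Event 4 (transfer 300 checking -> travel): checking: 1250 - 300 = 950, travel: -250 + 300 = 50. Balances: travel=50, checking=950
Event 5 (deposit 100 to travel): travel: 50 + 100 = 150. Balances: travel=150, checking=950
Event 6 (transfer 100 travel -> checking): travel: 150 - 100 = 50, checking: 950 + 100 = 1050. Balances: travel=50, checking=1050
Event 7 (withdraw 100 from checking): checking: 1050 - 100 = 950. Balances: travel=50, checking=950
Event 8 (transfer 300 checking -> travel): checking: 950 - 300 = 650, travel: 50 + 300 = 350. Balances: travel=350, checking=650
Event 9 (withdraw 300 from checking): checking: 650 - 300 = 350. Balances: travel=350, checking=350
Event 10 (deposit 150 to checking): checking: 350 + 150 = 500. Balances: travel=350, checking=500

Final balance of checking: 500

Answer: 500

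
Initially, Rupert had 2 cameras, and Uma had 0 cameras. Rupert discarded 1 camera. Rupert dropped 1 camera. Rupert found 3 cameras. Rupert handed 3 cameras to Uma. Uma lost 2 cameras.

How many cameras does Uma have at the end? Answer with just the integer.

Tracking counts step by step:
Start: Rupert=2, Uma=0
Event 1 (Rupert -1): Rupert: 2 -> 1. State: Rupert=1, Uma=0
Event 2 (Rupert -1): Rupert: 1 -> 0. State: Rupert=0, Uma=0
Event 3 (Rupert +3): Rupert: 0 -> 3. State: Rupert=3, Uma=0
Event 4 (Rupert -> Uma, 3): Rupert: 3 -> 0, Uma: 0 -> 3. State: Rupert=0, Uma=3
Event 5 (Uma -2): Uma: 3 -> 1. State: Rupert=0, Uma=1

Uma's final count: 1

Answer: 1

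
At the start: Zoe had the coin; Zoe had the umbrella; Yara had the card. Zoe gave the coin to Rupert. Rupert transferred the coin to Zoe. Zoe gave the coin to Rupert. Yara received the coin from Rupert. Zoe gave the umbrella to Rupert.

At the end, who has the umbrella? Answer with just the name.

Tracking all object holders:
Start: coin:Zoe, umbrella:Zoe, card:Yara
Event 1 (give coin: Zoe -> Rupert). State: coin:Rupert, umbrella:Zoe, card:Yara
Event 2 (give coin: Rupert -> Zoe). State: coin:Zoe, umbrella:Zoe, card:Yara
Event 3 (give coin: Zoe -> Rupert). State: coin:Rupert, umbrella:Zoe, card:Yara
Event 4 (give coin: Rupert -> Yara). State: coin:Yara, umbrella:Zoe, card:Yara
Event 5 (give umbrella: Zoe -> Rupert). State: coin:Yara, umbrella:Rupert, card:Yara

Final state: coin:Yara, umbrella:Rupert, card:Yara
The umbrella is held by Rupert.

Answer: Rupert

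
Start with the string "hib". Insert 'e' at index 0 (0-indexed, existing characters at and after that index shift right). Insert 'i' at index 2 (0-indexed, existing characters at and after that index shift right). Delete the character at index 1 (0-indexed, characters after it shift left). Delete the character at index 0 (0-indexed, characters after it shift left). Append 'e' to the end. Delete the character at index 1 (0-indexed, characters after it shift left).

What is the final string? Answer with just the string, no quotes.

Applying each edit step by step:
Start: "hib"
Op 1 (insert 'e' at idx 0): "hib" -> "ehib"
Op 2 (insert 'i' at idx 2): "ehib" -> "ehiib"
Op 3 (delete idx 1 = 'h'): "ehiib" -> "eiib"
Op 4 (delete idx 0 = 'e'): "eiib" -> "iib"
Op 5 (append 'e'): "iib" -> "iibe"
Op 6 (delete idx 1 = 'i'): "iibe" -> "ibe"

Answer: ibe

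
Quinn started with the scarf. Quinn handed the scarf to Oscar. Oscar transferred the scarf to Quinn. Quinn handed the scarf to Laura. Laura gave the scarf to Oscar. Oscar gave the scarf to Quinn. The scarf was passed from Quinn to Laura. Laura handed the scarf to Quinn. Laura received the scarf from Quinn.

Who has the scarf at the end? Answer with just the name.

Answer: Laura

Derivation:
Tracking the scarf through each event:
Start: Quinn has the scarf.
After event 1: Oscar has the scarf.
After event 2: Quinn has the scarf.
After event 3: Laura has the scarf.
After event 4: Oscar has the scarf.
After event 5: Quinn has the scarf.
After event 6: Laura has the scarf.
After event 7: Quinn has the scarf.
After event 8: Laura has the scarf.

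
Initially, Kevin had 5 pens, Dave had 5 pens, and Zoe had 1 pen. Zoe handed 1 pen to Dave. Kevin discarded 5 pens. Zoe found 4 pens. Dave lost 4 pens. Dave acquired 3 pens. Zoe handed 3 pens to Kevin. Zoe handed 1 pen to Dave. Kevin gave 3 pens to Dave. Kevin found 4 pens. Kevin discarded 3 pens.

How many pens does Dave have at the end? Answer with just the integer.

Tracking counts step by step:
Start: Kevin=5, Dave=5, Zoe=1
Event 1 (Zoe -> Dave, 1): Zoe: 1 -> 0, Dave: 5 -> 6. State: Kevin=5, Dave=6, Zoe=0
Event 2 (Kevin -5): Kevin: 5 -> 0. State: Kevin=0, Dave=6, Zoe=0
Event 3 (Zoe +4): Zoe: 0 -> 4. State: Kevin=0, Dave=6, Zoe=4
Event 4 (Dave -4): Dave: 6 -> 2. State: Kevin=0, Dave=2, Zoe=4
Event 5 (Dave +3): Dave: 2 -> 5. State: Kevin=0, Dave=5, Zoe=4
Event 6 (Zoe -> Kevin, 3): Zoe: 4 -> 1, Kevin: 0 -> 3. State: Kevin=3, Dave=5, Zoe=1
Event 7 (Zoe -> Dave, 1): Zoe: 1 -> 0, Dave: 5 -> 6. State: Kevin=3, Dave=6, Zoe=0
Event 8 (Kevin -> Dave, 3): Kevin: 3 -> 0, Dave: 6 -> 9. State: Kevin=0, Dave=9, Zoe=0
Event 9 (Kevin +4): Kevin: 0 -> 4. State: Kevin=4, Dave=9, Zoe=0
Event 10 (Kevin -3): Kevin: 4 -> 1. State: Kevin=1, Dave=9, Zoe=0

Dave's final count: 9

Answer: 9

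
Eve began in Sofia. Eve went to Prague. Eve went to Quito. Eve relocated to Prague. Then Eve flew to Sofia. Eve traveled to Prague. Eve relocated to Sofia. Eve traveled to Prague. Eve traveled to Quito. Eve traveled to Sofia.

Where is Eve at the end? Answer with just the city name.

Tracking Eve's location:
Start: Eve is in Sofia.
After move 1: Sofia -> Prague. Eve is in Prague.
After move 2: Prague -> Quito. Eve is in Quito.
After move 3: Quito -> Prague. Eve is in Prague.
After move 4: Prague -> Sofia. Eve is in Sofia.
After move 5: Sofia -> Prague. Eve is in Prague.
After move 6: Prague -> Sofia. Eve is in Sofia.
After move 7: Sofia -> Prague. Eve is in Prague.
After move 8: Prague -> Quito. Eve is in Quito.
After move 9: Quito -> Sofia. Eve is in Sofia.

Answer: Sofia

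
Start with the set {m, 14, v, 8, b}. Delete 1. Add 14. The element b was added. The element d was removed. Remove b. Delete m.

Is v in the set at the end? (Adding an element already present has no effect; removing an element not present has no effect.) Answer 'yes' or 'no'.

Tracking the set through each operation:
Start: {14, 8, b, m, v}
Event 1 (remove 1): not present, no change. Set: {14, 8, b, m, v}
Event 2 (add 14): already present, no change. Set: {14, 8, b, m, v}
Event 3 (add b): already present, no change. Set: {14, 8, b, m, v}
Event 4 (remove d): not present, no change. Set: {14, 8, b, m, v}
Event 5 (remove b): removed. Set: {14, 8, m, v}
Event 6 (remove m): removed. Set: {14, 8, v}

Final set: {14, 8, v} (size 3)
v is in the final set.

Answer: yes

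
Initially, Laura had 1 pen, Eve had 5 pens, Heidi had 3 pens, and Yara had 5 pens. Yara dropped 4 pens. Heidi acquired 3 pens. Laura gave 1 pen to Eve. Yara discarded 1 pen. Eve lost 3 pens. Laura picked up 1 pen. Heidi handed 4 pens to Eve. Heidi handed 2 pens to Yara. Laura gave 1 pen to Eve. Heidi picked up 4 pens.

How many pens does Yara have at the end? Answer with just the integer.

Answer: 2

Derivation:
Tracking counts step by step:
Start: Laura=1, Eve=5, Heidi=3, Yara=5
Event 1 (Yara -4): Yara: 5 -> 1. State: Laura=1, Eve=5, Heidi=3, Yara=1
Event 2 (Heidi +3): Heidi: 3 -> 6. State: Laura=1, Eve=5, Heidi=6, Yara=1
Event 3 (Laura -> Eve, 1): Laura: 1 -> 0, Eve: 5 -> 6. State: Laura=0, Eve=6, Heidi=6, Yara=1
Event 4 (Yara -1): Yara: 1 -> 0. State: Laura=0, Eve=6, Heidi=6, Yara=0
Event 5 (Eve -3): Eve: 6 -> 3. State: Laura=0, Eve=3, Heidi=6, Yara=0
Event 6 (Laura +1): Laura: 0 -> 1. State: Laura=1, Eve=3, Heidi=6, Yara=0
Event 7 (Heidi -> Eve, 4): Heidi: 6 -> 2, Eve: 3 -> 7. State: Laura=1, Eve=7, Heidi=2, Yara=0
Event 8 (Heidi -> Yara, 2): Heidi: 2 -> 0, Yara: 0 -> 2. State: Laura=1, Eve=7, Heidi=0, Yara=2
Event 9 (Laura -> Eve, 1): Laura: 1 -> 0, Eve: 7 -> 8. State: Laura=0, Eve=8, Heidi=0, Yara=2
Event 10 (Heidi +4): Heidi: 0 -> 4. State: Laura=0, Eve=8, Heidi=4, Yara=2

Yara's final count: 2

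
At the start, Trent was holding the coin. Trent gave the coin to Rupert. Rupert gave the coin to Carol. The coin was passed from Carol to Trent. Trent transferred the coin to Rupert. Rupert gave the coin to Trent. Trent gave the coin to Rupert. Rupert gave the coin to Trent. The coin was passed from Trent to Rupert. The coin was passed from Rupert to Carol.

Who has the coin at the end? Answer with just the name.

Tracking the coin through each event:
Start: Trent has the coin.
After event 1: Rupert has the coin.
After event 2: Carol has the coin.
After event 3: Trent has the coin.
After event 4: Rupert has the coin.
After event 5: Trent has the coin.
After event 6: Rupert has the coin.
After event 7: Trent has the coin.
After event 8: Rupert has the coin.
After event 9: Carol has the coin.

Answer: Carol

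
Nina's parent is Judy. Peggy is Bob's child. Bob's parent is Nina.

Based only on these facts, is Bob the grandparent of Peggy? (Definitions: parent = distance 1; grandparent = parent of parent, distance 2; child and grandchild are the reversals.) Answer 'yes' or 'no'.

Reconstructing the parent chain from the given facts:
  Judy -> Nina -> Bob -> Peggy
(each arrow means 'parent of the next')
Positions in the chain (0 = top):
  position of Judy: 0
  position of Nina: 1
  position of Bob: 2
  position of Peggy: 3

Bob is at position 2, Peggy is at position 3; signed distance (j - i) = 1.
'grandparent' requires j - i = 2. Actual distance is 1, so the relation does NOT hold.

Answer: no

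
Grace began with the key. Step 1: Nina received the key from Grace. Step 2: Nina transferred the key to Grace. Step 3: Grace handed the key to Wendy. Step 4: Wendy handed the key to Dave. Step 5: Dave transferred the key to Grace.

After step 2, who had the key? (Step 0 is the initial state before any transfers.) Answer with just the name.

Tracking the key holder through step 2:
After step 0 (start): Grace
After step 1: Nina
After step 2: Grace

At step 2, the holder is Grace.

Answer: Grace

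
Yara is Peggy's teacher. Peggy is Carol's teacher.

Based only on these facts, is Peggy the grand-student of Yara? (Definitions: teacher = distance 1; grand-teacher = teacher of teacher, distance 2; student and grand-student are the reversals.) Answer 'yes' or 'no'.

Answer: no

Derivation:
Reconstructing the teacher chain from the given facts:
  Yara -> Peggy -> Carol
(each arrow means 'teacher of the next')
Positions in the chain (0 = top):
  position of Yara: 0
  position of Peggy: 1
  position of Carol: 2

Peggy is at position 1, Yara is at position 0; signed distance (j - i) = -1.
'grand-student' requires j - i = -2. Actual distance is -1, so the relation does NOT hold.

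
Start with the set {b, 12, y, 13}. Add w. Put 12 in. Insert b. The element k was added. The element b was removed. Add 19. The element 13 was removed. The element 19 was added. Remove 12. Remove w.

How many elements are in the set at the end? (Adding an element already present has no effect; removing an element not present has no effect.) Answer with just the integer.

Tracking the set through each operation:
Start: {12, 13, b, y}
Event 1 (add w): added. Set: {12, 13, b, w, y}
Event 2 (add 12): already present, no change. Set: {12, 13, b, w, y}
Event 3 (add b): already present, no change. Set: {12, 13, b, w, y}
Event 4 (add k): added. Set: {12, 13, b, k, w, y}
Event 5 (remove b): removed. Set: {12, 13, k, w, y}
Event 6 (add 19): added. Set: {12, 13, 19, k, w, y}
Event 7 (remove 13): removed. Set: {12, 19, k, w, y}
Event 8 (add 19): already present, no change. Set: {12, 19, k, w, y}
Event 9 (remove 12): removed. Set: {19, k, w, y}
Event 10 (remove w): removed. Set: {19, k, y}

Final set: {19, k, y} (size 3)

Answer: 3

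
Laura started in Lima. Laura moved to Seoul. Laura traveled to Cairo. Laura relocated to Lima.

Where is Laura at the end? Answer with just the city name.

Tracking Laura's location:
Start: Laura is in Lima.
After move 1: Lima -> Seoul. Laura is in Seoul.
After move 2: Seoul -> Cairo. Laura is in Cairo.
After move 3: Cairo -> Lima. Laura is in Lima.

Answer: Lima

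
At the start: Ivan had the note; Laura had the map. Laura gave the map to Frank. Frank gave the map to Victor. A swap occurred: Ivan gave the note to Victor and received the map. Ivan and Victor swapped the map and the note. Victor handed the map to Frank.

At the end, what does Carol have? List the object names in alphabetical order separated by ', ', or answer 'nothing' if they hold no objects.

Answer: nothing

Derivation:
Tracking all object holders:
Start: note:Ivan, map:Laura
Event 1 (give map: Laura -> Frank). State: note:Ivan, map:Frank
Event 2 (give map: Frank -> Victor). State: note:Ivan, map:Victor
Event 3 (swap note<->map: now note:Victor, map:Ivan). State: note:Victor, map:Ivan
Event 4 (swap map<->note: now map:Victor, note:Ivan). State: note:Ivan, map:Victor
Event 5 (give map: Victor -> Frank). State: note:Ivan, map:Frank

Final state: note:Ivan, map:Frank
Carol holds: (nothing).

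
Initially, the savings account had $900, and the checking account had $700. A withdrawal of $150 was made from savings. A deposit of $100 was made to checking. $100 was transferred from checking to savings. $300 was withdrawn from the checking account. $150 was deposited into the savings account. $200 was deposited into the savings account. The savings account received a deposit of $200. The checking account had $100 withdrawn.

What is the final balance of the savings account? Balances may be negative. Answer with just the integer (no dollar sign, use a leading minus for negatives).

Tracking account balances step by step:
Start: savings=900, checking=700
Event 1 (withdraw 150 from savings): savings: 900 - 150 = 750. Balances: savings=750, checking=700
Event 2 (deposit 100 to checking): checking: 700 + 100 = 800. Balances: savings=750, checking=800
Event 3 (transfer 100 checking -> savings): checking: 800 - 100 = 700, savings: 750 + 100 = 850. Balances: savings=850, checking=700
Event 4 (withdraw 300 from checking): checking: 700 - 300 = 400. Balances: savings=850, checking=400
Event 5 (deposit 150 to savings): savings: 850 + 150 = 1000. Balances: savings=1000, checking=400
Event 6 (deposit 200 to savings): savings: 1000 + 200 = 1200. Balances: savings=1200, checking=400
Event 7 (deposit 200 to savings): savings: 1200 + 200 = 1400. Balances: savings=1400, checking=400
Event 8 (withdraw 100 from checking): checking: 400 - 100 = 300. Balances: savings=1400, checking=300

Final balance of savings: 1400

Answer: 1400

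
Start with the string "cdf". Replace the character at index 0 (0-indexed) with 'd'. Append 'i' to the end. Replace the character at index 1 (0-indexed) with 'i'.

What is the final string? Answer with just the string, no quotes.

Applying each edit step by step:
Start: "cdf"
Op 1 (replace idx 0: 'c' -> 'd'): "cdf" -> "ddf"
Op 2 (append 'i'): "ddf" -> "ddfi"
Op 3 (replace idx 1: 'd' -> 'i'): "ddfi" -> "difi"

Answer: difi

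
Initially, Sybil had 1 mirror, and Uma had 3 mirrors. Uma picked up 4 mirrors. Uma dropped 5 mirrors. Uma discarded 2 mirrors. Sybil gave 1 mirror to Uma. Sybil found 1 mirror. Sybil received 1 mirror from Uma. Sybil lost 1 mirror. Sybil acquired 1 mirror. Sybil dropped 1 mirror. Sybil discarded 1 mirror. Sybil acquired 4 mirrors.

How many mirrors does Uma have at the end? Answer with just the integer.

Answer: 0

Derivation:
Tracking counts step by step:
Start: Sybil=1, Uma=3
Event 1 (Uma +4): Uma: 3 -> 7. State: Sybil=1, Uma=7
Event 2 (Uma -5): Uma: 7 -> 2. State: Sybil=1, Uma=2
Event 3 (Uma -2): Uma: 2 -> 0. State: Sybil=1, Uma=0
Event 4 (Sybil -> Uma, 1): Sybil: 1 -> 0, Uma: 0 -> 1. State: Sybil=0, Uma=1
Event 5 (Sybil +1): Sybil: 0 -> 1. State: Sybil=1, Uma=1
Event 6 (Uma -> Sybil, 1): Uma: 1 -> 0, Sybil: 1 -> 2. State: Sybil=2, Uma=0
Event 7 (Sybil -1): Sybil: 2 -> 1. State: Sybil=1, Uma=0
Event 8 (Sybil +1): Sybil: 1 -> 2. State: Sybil=2, Uma=0
Event 9 (Sybil -1): Sybil: 2 -> 1. State: Sybil=1, Uma=0
Event 10 (Sybil -1): Sybil: 1 -> 0. State: Sybil=0, Uma=0
Event 11 (Sybil +4): Sybil: 0 -> 4. State: Sybil=4, Uma=0

Uma's final count: 0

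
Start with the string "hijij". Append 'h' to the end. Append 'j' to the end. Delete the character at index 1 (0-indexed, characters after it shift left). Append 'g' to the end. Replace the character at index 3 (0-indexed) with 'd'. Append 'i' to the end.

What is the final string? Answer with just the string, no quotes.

Applying each edit step by step:
Start: "hijij"
Op 1 (append 'h'): "hijij" -> "hijijh"
Op 2 (append 'j'): "hijijh" -> "hijijhj"
Op 3 (delete idx 1 = 'i'): "hijijhj" -> "hjijhj"
Op 4 (append 'g'): "hjijhj" -> "hjijhjg"
Op 5 (replace idx 3: 'j' -> 'd'): "hjijhjg" -> "hjidhjg"
Op 6 (append 'i'): "hjidhjg" -> "hjidhjgi"

Answer: hjidhjgi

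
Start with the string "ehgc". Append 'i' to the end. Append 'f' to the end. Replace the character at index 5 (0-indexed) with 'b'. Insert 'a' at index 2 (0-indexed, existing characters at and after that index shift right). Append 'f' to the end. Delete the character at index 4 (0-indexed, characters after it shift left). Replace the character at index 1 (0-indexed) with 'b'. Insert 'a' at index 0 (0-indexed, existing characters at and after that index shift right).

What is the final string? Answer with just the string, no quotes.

Applying each edit step by step:
Start: "ehgc"
Op 1 (append 'i'): "ehgc" -> "ehgci"
Op 2 (append 'f'): "ehgci" -> "ehgcif"
Op 3 (replace idx 5: 'f' -> 'b'): "ehgcif" -> "ehgcib"
Op 4 (insert 'a' at idx 2): "ehgcib" -> "ehagcib"
Op 5 (append 'f'): "ehagcib" -> "ehagcibf"
Op 6 (delete idx 4 = 'c'): "ehagcibf" -> "ehagibf"
Op 7 (replace idx 1: 'h' -> 'b'): "ehagibf" -> "ebagibf"
Op 8 (insert 'a' at idx 0): "ebagibf" -> "aebagibf"

Answer: aebagibf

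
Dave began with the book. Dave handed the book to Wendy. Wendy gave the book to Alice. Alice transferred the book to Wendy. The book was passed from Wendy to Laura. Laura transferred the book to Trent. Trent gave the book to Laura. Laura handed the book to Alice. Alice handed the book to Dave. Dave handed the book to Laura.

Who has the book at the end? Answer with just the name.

Tracking the book through each event:
Start: Dave has the book.
After event 1: Wendy has the book.
After event 2: Alice has the book.
After event 3: Wendy has the book.
After event 4: Laura has the book.
After event 5: Trent has the book.
After event 6: Laura has the book.
After event 7: Alice has the book.
After event 8: Dave has the book.
After event 9: Laura has the book.

Answer: Laura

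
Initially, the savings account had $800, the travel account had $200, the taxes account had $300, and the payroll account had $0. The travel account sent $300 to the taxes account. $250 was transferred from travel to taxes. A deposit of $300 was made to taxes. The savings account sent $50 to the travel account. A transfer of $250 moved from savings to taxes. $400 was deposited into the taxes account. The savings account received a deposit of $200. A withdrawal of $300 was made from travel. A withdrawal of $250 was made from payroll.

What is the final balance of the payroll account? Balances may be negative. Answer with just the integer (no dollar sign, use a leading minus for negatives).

Tracking account balances step by step:
Start: savings=800, travel=200, taxes=300, payroll=0
Event 1 (transfer 300 travel -> taxes): travel: 200 - 300 = -100, taxes: 300 + 300 = 600. Balances: savings=800, travel=-100, taxes=600, payroll=0
Event 2 (transfer 250 travel -> taxes): travel: -100 - 250 = -350, taxes: 600 + 250 = 850. Balances: savings=800, travel=-350, taxes=850, payroll=0
Event 3 (deposit 300 to taxes): taxes: 850 + 300 = 1150. Balances: savings=800, travel=-350, taxes=1150, payroll=0
Event 4 (transfer 50 savings -> travel): savings: 800 - 50 = 750, travel: -350 + 50 = -300. Balances: savings=750, travel=-300, taxes=1150, payroll=0
Event 5 (transfer 250 savings -> taxes): savings: 750 - 250 = 500, taxes: 1150 + 250 = 1400. Balances: savings=500, travel=-300, taxes=1400, payroll=0
Event 6 (deposit 400 to taxes): taxes: 1400 + 400 = 1800. Balances: savings=500, travel=-300, taxes=1800, payroll=0
Event 7 (deposit 200 to savings): savings: 500 + 200 = 700. Balances: savings=700, travel=-300, taxes=1800, payroll=0
Event 8 (withdraw 300 from travel): travel: -300 - 300 = -600. Balances: savings=700, travel=-600, taxes=1800, payroll=0
Event 9 (withdraw 250 from payroll): payroll: 0 - 250 = -250. Balances: savings=700, travel=-600, taxes=1800, payroll=-250

Final balance of payroll: -250

Answer: -250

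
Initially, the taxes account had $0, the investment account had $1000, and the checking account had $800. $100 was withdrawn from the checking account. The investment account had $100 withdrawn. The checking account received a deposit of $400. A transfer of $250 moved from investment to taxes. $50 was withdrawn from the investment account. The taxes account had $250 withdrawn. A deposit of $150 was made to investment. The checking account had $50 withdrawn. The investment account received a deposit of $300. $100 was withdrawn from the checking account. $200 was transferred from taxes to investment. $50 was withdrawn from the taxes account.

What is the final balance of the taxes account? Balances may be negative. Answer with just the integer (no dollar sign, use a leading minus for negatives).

Answer: -250

Derivation:
Tracking account balances step by step:
Start: taxes=0, investment=1000, checking=800
Event 1 (withdraw 100 from checking): checking: 800 - 100 = 700. Balances: taxes=0, investment=1000, checking=700
Event 2 (withdraw 100 from investment): investment: 1000 - 100 = 900. Balances: taxes=0, investment=900, checking=700
Event 3 (deposit 400 to checking): checking: 700 + 400 = 1100. Balances: taxes=0, investment=900, checking=1100
Event 4 (transfer 250 investment -> taxes): investment: 900 - 250 = 650, taxes: 0 + 250 = 250. Balances: taxes=250, investment=650, checking=1100
Event 5 (withdraw 50 from investment): investment: 650 - 50 = 600. Balances: taxes=250, investment=600, checking=1100
Event 6 (withdraw 250 from taxes): taxes: 250 - 250 = 0. Balances: taxes=0, investment=600, checking=1100
Event 7 (deposit 150 to investment): investment: 600 + 150 = 750. Balances: taxes=0, investment=750, checking=1100
Event 8 (withdraw 50 from checking): checking: 1100 - 50 = 1050. Balances: taxes=0, investment=750, checking=1050
Event 9 (deposit 300 to investment): investment: 750 + 300 = 1050. Balances: taxes=0, investment=1050, checking=1050
Event 10 (withdraw 100 from checking): checking: 1050 - 100 = 950. Balances: taxes=0, investment=1050, checking=950
Event 11 (transfer 200 taxes -> investment): taxes: 0 - 200 = -200, investment: 1050 + 200 = 1250. Balances: taxes=-200, investment=1250, checking=950
Event 12 (withdraw 50 from taxes): taxes: -200 - 50 = -250. Balances: taxes=-250, investment=1250, checking=950

Final balance of taxes: -250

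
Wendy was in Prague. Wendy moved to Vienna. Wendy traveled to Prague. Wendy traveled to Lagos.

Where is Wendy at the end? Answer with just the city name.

Tracking Wendy's location:
Start: Wendy is in Prague.
After move 1: Prague -> Vienna. Wendy is in Vienna.
After move 2: Vienna -> Prague. Wendy is in Prague.
After move 3: Prague -> Lagos. Wendy is in Lagos.

Answer: Lagos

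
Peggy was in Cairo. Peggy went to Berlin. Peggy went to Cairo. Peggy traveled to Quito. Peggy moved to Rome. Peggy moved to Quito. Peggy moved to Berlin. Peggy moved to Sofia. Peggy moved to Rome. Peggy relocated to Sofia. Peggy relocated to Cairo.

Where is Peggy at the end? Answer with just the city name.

Tracking Peggy's location:
Start: Peggy is in Cairo.
After move 1: Cairo -> Berlin. Peggy is in Berlin.
After move 2: Berlin -> Cairo. Peggy is in Cairo.
After move 3: Cairo -> Quito. Peggy is in Quito.
After move 4: Quito -> Rome. Peggy is in Rome.
After move 5: Rome -> Quito. Peggy is in Quito.
After move 6: Quito -> Berlin. Peggy is in Berlin.
After move 7: Berlin -> Sofia. Peggy is in Sofia.
After move 8: Sofia -> Rome. Peggy is in Rome.
After move 9: Rome -> Sofia. Peggy is in Sofia.
After move 10: Sofia -> Cairo. Peggy is in Cairo.

Answer: Cairo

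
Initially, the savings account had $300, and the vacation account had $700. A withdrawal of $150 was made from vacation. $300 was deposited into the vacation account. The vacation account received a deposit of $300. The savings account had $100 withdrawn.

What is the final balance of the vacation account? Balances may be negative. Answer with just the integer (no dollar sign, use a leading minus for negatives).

Answer: 1150

Derivation:
Tracking account balances step by step:
Start: savings=300, vacation=700
Event 1 (withdraw 150 from vacation): vacation: 700 - 150 = 550. Balances: savings=300, vacation=550
Event 2 (deposit 300 to vacation): vacation: 550 + 300 = 850. Balances: savings=300, vacation=850
Event 3 (deposit 300 to vacation): vacation: 850 + 300 = 1150. Balances: savings=300, vacation=1150
Event 4 (withdraw 100 from savings): savings: 300 - 100 = 200. Balances: savings=200, vacation=1150

Final balance of vacation: 1150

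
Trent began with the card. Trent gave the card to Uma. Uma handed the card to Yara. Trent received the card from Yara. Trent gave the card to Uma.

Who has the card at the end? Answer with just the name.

Tracking the card through each event:
Start: Trent has the card.
After event 1: Uma has the card.
After event 2: Yara has the card.
After event 3: Trent has the card.
After event 4: Uma has the card.

Answer: Uma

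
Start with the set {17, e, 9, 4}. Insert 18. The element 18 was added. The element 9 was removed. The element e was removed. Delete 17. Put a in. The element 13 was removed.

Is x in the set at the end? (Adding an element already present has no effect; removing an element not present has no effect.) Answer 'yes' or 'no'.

Tracking the set through each operation:
Start: {17, 4, 9, e}
Event 1 (add 18): added. Set: {17, 18, 4, 9, e}
Event 2 (add 18): already present, no change. Set: {17, 18, 4, 9, e}
Event 3 (remove 9): removed. Set: {17, 18, 4, e}
Event 4 (remove e): removed. Set: {17, 18, 4}
Event 5 (remove 17): removed. Set: {18, 4}
Event 6 (add a): added. Set: {18, 4, a}
Event 7 (remove 13): not present, no change. Set: {18, 4, a}

Final set: {18, 4, a} (size 3)
x is NOT in the final set.

Answer: no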